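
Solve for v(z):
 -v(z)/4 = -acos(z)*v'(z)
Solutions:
 v(z) = C1*exp(Integral(1/acos(z), z)/4)


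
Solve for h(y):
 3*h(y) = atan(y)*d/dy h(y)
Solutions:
 h(y) = C1*exp(3*Integral(1/atan(y), y))


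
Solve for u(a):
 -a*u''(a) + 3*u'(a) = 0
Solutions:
 u(a) = C1 + C2*a^4


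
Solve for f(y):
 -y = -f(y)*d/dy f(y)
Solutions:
 f(y) = -sqrt(C1 + y^2)
 f(y) = sqrt(C1 + y^2)


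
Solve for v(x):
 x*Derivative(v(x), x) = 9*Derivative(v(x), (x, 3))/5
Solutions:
 v(x) = C1 + Integral(C2*airyai(15^(1/3)*x/3) + C3*airybi(15^(1/3)*x/3), x)


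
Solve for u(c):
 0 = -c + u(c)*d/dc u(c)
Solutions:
 u(c) = -sqrt(C1 + c^2)
 u(c) = sqrt(C1 + c^2)


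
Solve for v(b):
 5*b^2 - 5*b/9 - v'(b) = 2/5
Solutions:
 v(b) = C1 + 5*b^3/3 - 5*b^2/18 - 2*b/5


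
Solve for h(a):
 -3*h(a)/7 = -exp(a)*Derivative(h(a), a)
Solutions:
 h(a) = C1*exp(-3*exp(-a)/7)


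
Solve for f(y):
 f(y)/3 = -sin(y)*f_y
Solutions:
 f(y) = C1*(cos(y) + 1)^(1/6)/(cos(y) - 1)^(1/6)


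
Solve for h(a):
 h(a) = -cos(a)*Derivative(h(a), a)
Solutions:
 h(a) = C1*sqrt(sin(a) - 1)/sqrt(sin(a) + 1)


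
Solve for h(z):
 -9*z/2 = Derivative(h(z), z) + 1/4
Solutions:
 h(z) = C1 - 9*z^2/4 - z/4


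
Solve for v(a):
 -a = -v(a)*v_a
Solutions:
 v(a) = -sqrt(C1 + a^2)
 v(a) = sqrt(C1 + a^2)


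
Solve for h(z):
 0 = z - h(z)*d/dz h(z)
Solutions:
 h(z) = -sqrt(C1 + z^2)
 h(z) = sqrt(C1 + z^2)


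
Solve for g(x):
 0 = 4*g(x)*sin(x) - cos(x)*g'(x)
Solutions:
 g(x) = C1/cos(x)^4


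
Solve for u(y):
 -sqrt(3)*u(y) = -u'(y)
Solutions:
 u(y) = C1*exp(sqrt(3)*y)


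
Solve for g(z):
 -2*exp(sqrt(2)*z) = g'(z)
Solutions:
 g(z) = C1 - sqrt(2)*exp(sqrt(2)*z)


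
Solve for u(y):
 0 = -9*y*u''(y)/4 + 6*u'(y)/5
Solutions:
 u(y) = C1 + C2*y^(23/15)


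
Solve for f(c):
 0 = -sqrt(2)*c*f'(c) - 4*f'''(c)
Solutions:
 f(c) = C1 + Integral(C2*airyai(-sqrt(2)*c/2) + C3*airybi(-sqrt(2)*c/2), c)


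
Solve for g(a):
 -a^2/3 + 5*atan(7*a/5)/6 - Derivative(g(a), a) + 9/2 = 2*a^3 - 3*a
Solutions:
 g(a) = C1 - a^4/2 - a^3/9 + 3*a^2/2 + 5*a*atan(7*a/5)/6 + 9*a/2 - 25*log(49*a^2 + 25)/84


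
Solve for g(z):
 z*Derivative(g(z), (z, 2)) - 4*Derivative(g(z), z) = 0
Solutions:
 g(z) = C1 + C2*z^5


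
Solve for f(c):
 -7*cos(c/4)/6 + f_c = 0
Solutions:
 f(c) = C1 + 14*sin(c/4)/3


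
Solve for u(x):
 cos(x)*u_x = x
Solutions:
 u(x) = C1 + Integral(x/cos(x), x)


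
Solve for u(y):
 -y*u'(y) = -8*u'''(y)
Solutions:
 u(y) = C1 + Integral(C2*airyai(y/2) + C3*airybi(y/2), y)


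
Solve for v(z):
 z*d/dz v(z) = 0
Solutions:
 v(z) = C1


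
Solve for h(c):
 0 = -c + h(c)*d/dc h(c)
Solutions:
 h(c) = -sqrt(C1 + c^2)
 h(c) = sqrt(C1 + c^2)


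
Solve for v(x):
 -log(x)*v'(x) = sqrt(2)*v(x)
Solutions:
 v(x) = C1*exp(-sqrt(2)*li(x))


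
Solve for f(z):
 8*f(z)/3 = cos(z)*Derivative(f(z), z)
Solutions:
 f(z) = C1*(sin(z) + 1)^(4/3)/(sin(z) - 1)^(4/3)


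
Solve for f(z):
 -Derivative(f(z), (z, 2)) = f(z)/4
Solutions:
 f(z) = C1*sin(z/2) + C2*cos(z/2)


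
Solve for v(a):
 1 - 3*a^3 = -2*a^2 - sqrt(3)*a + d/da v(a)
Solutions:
 v(a) = C1 - 3*a^4/4 + 2*a^3/3 + sqrt(3)*a^2/2 + a


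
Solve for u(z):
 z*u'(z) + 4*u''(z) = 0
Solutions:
 u(z) = C1 + C2*erf(sqrt(2)*z/4)


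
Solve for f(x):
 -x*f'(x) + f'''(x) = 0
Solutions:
 f(x) = C1 + Integral(C2*airyai(x) + C3*airybi(x), x)


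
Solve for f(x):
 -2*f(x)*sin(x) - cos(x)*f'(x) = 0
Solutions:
 f(x) = C1*cos(x)^2


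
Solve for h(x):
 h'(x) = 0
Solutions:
 h(x) = C1


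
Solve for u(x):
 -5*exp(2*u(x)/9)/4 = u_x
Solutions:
 u(x) = 9*log(-sqrt(-1/(C1 - 5*x))) + 9*log(2)/2 + 9*log(3)
 u(x) = 9*log(-1/(C1 - 5*x))/2 + 9*log(2)/2 + 9*log(3)


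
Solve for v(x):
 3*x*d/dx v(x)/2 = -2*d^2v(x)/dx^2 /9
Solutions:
 v(x) = C1 + C2*erf(3*sqrt(6)*x/4)


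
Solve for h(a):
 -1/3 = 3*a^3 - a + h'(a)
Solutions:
 h(a) = C1 - 3*a^4/4 + a^2/2 - a/3


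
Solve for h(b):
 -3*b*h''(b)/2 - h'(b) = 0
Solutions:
 h(b) = C1 + C2*b^(1/3)


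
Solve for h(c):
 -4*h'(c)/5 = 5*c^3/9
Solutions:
 h(c) = C1 - 25*c^4/144


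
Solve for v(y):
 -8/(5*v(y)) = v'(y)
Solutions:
 v(y) = -sqrt(C1 - 80*y)/5
 v(y) = sqrt(C1 - 80*y)/5


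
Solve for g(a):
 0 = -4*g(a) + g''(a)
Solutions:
 g(a) = C1*exp(-2*a) + C2*exp(2*a)


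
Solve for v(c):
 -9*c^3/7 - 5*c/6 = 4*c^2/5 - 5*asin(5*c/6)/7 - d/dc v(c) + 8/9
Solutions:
 v(c) = C1 + 9*c^4/28 + 4*c^3/15 + 5*c^2/12 - 5*c*asin(5*c/6)/7 + 8*c/9 - sqrt(36 - 25*c^2)/7


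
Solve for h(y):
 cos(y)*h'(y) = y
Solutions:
 h(y) = C1 + Integral(y/cos(y), y)


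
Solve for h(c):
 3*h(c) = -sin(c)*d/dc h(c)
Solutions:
 h(c) = C1*(cos(c) + 1)^(3/2)/(cos(c) - 1)^(3/2)


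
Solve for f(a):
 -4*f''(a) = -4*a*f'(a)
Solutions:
 f(a) = C1 + C2*erfi(sqrt(2)*a/2)


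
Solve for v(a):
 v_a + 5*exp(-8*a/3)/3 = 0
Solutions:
 v(a) = C1 + 5*exp(-8*a/3)/8


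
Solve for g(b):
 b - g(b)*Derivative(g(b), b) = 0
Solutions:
 g(b) = -sqrt(C1 + b^2)
 g(b) = sqrt(C1 + b^2)


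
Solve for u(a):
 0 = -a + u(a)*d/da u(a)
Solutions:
 u(a) = -sqrt(C1 + a^2)
 u(a) = sqrt(C1 + a^2)


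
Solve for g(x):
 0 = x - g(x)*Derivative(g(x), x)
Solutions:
 g(x) = -sqrt(C1 + x^2)
 g(x) = sqrt(C1 + x^2)


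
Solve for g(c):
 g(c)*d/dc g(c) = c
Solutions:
 g(c) = -sqrt(C1 + c^2)
 g(c) = sqrt(C1 + c^2)


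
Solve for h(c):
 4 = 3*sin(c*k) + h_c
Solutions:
 h(c) = C1 + 4*c + 3*cos(c*k)/k


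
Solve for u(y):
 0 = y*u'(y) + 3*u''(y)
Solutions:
 u(y) = C1 + C2*erf(sqrt(6)*y/6)


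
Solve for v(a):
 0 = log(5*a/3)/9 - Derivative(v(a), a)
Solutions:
 v(a) = C1 + a*log(a)/9 - a*log(3)/9 - a/9 + a*log(5)/9


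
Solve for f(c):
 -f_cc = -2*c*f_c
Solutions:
 f(c) = C1 + C2*erfi(c)


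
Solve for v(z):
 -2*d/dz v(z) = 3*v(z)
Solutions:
 v(z) = C1*exp(-3*z/2)


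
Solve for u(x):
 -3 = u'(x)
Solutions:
 u(x) = C1 - 3*x


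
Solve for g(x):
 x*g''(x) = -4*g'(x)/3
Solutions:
 g(x) = C1 + C2/x^(1/3)


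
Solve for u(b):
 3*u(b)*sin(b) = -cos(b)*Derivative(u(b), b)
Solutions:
 u(b) = C1*cos(b)^3


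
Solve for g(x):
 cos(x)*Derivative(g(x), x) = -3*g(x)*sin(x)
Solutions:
 g(x) = C1*cos(x)^3


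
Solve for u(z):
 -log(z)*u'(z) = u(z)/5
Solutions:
 u(z) = C1*exp(-li(z)/5)


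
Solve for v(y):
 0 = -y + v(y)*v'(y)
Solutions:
 v(y) = -sqrt(C1 + y^2)
 v(y) = sqrt(C1 + y^2)


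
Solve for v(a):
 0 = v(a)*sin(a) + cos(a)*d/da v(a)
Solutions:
 v(a) = C1*cos(a)


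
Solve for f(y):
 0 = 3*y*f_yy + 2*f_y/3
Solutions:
 f(y) = C1 + C2*y^(7/9)


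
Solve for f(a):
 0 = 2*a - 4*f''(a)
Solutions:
 f(a) = C1 + C2*a + a^3/12


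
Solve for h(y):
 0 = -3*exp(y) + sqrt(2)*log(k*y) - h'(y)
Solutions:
 h(y) = C1 + sqrt(2)*y*log(k*y) - sqrt(2)*y - 3*exp(y)


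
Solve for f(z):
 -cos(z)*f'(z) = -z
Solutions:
 f(z) = C1 + Integral(z/cos(z), z)


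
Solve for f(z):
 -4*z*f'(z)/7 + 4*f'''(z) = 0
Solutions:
 f(z) = C1 + Integral(C2*airyai(7^(2/3)*z/7) + C3*airybi(7^(2/3)*z/7), z)


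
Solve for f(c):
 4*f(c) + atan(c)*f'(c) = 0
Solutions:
 f(c) = C1*exp(-4*Integral(1/atan(c), c))


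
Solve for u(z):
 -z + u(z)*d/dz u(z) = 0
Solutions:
 u(z) = -sqrt(C1 + z^2)
 u(z) = sqrt(C1 + z^2)


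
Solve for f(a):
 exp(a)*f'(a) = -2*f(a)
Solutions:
 f(a) = C1*exp(2*exp(-a))


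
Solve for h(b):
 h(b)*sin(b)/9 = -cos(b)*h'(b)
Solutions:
 h(b) = C1*cos(b)^(1/9)


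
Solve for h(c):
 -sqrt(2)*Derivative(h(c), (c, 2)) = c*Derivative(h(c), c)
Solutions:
 h(c) = C1 + C2*erf(2^(1/4)*c/2)


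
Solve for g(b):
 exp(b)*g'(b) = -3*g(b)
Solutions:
 g(b) = C1*exp(3*exp(-b))


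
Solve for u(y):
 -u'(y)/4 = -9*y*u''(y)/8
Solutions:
 u(y) = C1 + C2*y^(11/9)


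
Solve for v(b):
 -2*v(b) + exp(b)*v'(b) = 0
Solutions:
 v(b) = C1*exp(-2*exp(-b))


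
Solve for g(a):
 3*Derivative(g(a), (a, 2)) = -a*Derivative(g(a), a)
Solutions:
 g(a) = C1 + C2*erf(sqrt(6)*a/6)


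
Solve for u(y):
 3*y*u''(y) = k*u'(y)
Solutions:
 u(y) = C1 + y^(re(k)/3 + 1)*(C2*sin(log(y)*Abs(im(k))/3) + C3*cos(log(y)*im(k)/3))


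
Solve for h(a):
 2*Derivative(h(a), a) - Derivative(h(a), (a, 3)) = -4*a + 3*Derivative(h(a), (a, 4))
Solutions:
 h(a) = C1 + C2*exp(-a*((9*sqrt(723) + 242)^(-1/3) + 2 + (9*sqrt(723) + 242)^(1/3))/18)*sin(sqrt(3)*a*(-(9*sqrt(723) + 242)^(1/3) + (9*sqrt(723) + 242)^(-1/3))/18) + C3*exp(-a*((9*sqrt(723) + 242)^(-1/3) + 2 + (9*sqrt(723) + 242)^(1/3))/18)*cos(sqrt(3)*a*(-(9*sqrt(723) + 242)^(1/3) + (9*sqrt(723) + 242)^(-1/3))/18) + C4*exp(a*(-1 + (9*sqrt(723) + 242)^(-1/3) + (9*sqrt(723) + 242)^(1/3))/9) - a^2


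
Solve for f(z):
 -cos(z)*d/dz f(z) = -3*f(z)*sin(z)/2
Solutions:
 f(z) = C1/cos(z)^(3/2)


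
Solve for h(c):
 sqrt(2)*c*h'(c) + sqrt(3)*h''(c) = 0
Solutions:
 h(c) = C1 + C2*erf(6^(3/4)*c/6)


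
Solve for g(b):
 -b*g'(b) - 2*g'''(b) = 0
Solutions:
 g(b) = C1 + Integral(C2*airyai(-2^(2/3)*b/2) + C3*airybi(-2^(2/3)*b/2), b)


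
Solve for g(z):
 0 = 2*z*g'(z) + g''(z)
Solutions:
 g(z) = C1 + C2*erf(z)


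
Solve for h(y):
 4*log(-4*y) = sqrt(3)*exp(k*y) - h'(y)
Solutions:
 h(y) = C1 - 4*y*log(-y) + 4*y*(1 - 2*log(2)) + Piecewise((sqrt(3)*exp(k*y)/k, Ne(k, 0)), (sqrt(3)*y, True))


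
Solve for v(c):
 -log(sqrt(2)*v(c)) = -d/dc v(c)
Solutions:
 -2*Integral(1/(2*log(_y) + log(2)), (_y, v(c))) = C1 - c


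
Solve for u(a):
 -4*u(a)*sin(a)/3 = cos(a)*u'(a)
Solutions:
 u(a) = C1*cos(a)^(4/3)


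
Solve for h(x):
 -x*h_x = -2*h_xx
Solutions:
 h(x) = C1 + C2*erfi(x/2)


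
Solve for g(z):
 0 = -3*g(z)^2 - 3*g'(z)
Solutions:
 g(z) = 1/(C1 + z)


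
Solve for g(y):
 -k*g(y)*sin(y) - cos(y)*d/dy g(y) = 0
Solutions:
 g(y) = C1*exp(k*log(cos(y)))


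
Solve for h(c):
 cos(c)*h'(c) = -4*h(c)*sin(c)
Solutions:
 h(c) = C1*cos(c)^4


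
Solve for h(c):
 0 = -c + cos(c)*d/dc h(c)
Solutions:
 h(c) = C1 + Integral(c/cos(c), c)


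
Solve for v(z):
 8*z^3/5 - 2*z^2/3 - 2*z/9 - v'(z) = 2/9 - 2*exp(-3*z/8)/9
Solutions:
 v(z) = C1 + 2*z^4/5 - 2*z^3/9 - z^2/9 - 2*z/9 - 16*exp(-3*z/8)/27


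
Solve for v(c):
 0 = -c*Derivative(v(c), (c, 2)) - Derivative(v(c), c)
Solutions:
 v(c) = C1 + C2*log(c)


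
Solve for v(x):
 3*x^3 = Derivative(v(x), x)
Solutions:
 v(x) = C1 + 3*x^4/4


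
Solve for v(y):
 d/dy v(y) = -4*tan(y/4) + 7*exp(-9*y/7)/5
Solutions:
 v(y) = C1 - 8*log(tan(y/4)^2 + 1) - 49*exp(-9*y/7)/45


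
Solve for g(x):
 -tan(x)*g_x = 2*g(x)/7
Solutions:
 g(x) = C1/sin(x)^(2/7)


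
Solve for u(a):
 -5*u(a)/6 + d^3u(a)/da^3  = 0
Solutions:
 u(a) = C3*exp(5^(1/3)*6^(2/3)*a/6) + (C1*sin(2^(2/3)*3^(1/6)*5^(1/3)*a/4) + C2*cos(2^(2/3)*3^(1/6)*5^(1/3)*a/4))*exp(-5^(1/3)*6^(2/3)*a/12)


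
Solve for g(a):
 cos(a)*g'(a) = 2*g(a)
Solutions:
 g(a) = C1*(sin(a) + 1)/(sin(a) - 1)


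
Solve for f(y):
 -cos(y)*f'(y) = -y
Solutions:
 f(y) = C1 + Integral(y/cos(y), y)


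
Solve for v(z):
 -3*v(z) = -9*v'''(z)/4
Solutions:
 v(z) = C3*exp(6^(2/3)*z/3) + (C1*sin(2^(2/3)*3^(1/6)*z/2) + C2*cos(2^(2/3)*3^(1/6)*z/2))*exp(-6^(2/3)*z/6)


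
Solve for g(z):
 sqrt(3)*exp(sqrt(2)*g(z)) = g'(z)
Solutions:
 g(z) = sqrt(2)*(2*log(-1/(C1 + sqrt(3)*z)) - log(2))/4


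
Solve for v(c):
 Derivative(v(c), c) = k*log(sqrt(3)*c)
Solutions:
 v(c) = C1 + c*k*log(c) - c*k + c*k*log(3)/2


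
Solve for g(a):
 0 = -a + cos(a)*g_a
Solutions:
 g(a) = C1 + Integral(a/cos(a), a)


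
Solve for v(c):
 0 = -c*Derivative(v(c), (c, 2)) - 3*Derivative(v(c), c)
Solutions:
 v(c) = C1 + C2/c^2


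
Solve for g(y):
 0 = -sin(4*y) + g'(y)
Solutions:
 g(y) = C1 - cos(4*y)/4


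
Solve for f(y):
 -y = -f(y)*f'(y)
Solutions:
 f(y) = -sqrt(C1 + y^2)
 f(y) = sqrt(C1 + y^2)


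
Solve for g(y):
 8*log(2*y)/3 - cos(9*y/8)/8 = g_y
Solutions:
 g(y) = C1 + 8*y*log(y)/3 - 8*y/3 + 8*y*log(2)/3 - sin(9*y/8)/9


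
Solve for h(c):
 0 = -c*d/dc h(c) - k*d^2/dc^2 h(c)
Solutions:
 h(c) = C1 + C2*sqrt(k)*erf(sqrt(2)*c*sqrt(1/k)/2)


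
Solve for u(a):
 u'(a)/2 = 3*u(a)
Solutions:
 u(a) = C1*exp(6*a)


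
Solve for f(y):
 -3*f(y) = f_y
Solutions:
 f(y) = C1*exp(-3*y)


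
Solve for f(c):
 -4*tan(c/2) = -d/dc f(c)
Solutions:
 f(c) = C1 - 8*log(cos(c/2))


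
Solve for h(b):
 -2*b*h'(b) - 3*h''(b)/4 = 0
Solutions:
 h(b) = C1 + C2*erf(2*sqrt(3)*b/3)


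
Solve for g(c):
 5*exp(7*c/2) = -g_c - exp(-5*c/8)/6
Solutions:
 g(c) = C1 - 10*exp(7*c/2)/7 + 4*exp(-5*c/8)/15


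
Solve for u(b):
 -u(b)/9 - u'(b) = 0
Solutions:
 u(b) = C1*exp(-b/9)


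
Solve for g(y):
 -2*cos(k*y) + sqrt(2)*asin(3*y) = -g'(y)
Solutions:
 g(y) = C1 - sqrt(2)*(y*asin(3*y) + sqrt(1 - 9*y^2)/3) + 2*Piecewise((sin(k*y)/k, Ne(k, 0)), (y, True))


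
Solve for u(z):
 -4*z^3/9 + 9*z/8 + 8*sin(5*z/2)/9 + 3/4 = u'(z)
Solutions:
 u(z) = C1 - z^4/9 + 9*z^2/16 + 3*z/4 - 16*cos(5*z/2)/45


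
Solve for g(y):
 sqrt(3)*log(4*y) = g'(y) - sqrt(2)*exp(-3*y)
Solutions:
 g(y) = C1 + sqrt(3)*y*log(y) + sqrt(3)*y*(-1 + 2*log(2)) - sqrt(2)*exp(-3*y)/3


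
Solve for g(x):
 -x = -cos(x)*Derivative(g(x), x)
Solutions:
 g(x) = C1 + Integral(x/cos(x), x)


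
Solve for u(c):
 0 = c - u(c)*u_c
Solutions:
 u(c) = -sqrt(C1 + c^2)
 u(c) = sqrt(C1 + c^2)


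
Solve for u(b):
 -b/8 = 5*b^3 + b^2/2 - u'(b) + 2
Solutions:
 u(b) = C1 + 5*b^4/4 + b^3/6 + b^2/16 + 2*b


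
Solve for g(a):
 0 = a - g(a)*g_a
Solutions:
 g(a) = -sqrt(C1 + a^2)
 g(a) = sqrt(C1 + a^2)


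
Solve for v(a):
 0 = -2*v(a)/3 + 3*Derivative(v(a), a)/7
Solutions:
 v(a) = C1*exp(14*a/9)


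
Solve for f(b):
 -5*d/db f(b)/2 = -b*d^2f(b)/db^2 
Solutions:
 f(b) = C1 + C2*b^(7/2)


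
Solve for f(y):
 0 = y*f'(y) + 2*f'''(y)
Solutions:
 f(y) = C1 + Integral(C2*airyai(-2^(2/3)*y/2) + C3*airybi(-2^(2/3)*y/2), y)


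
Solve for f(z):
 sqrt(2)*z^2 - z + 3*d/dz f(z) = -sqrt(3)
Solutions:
 f(z) = C1 - sqrt(2)*z^3/9 + z^2/6 - sqrt(3)*z/3


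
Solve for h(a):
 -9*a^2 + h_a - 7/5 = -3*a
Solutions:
 h(a) = C1 + 3*a^3 - 3*a^2/2 + 7*a/5


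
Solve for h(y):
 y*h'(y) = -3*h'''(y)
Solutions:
 h(y) = C1 + Integral(C2*airyai(-3^(2/3)*y/3) + C3*airybi(-3^(2/3)*y/3), y)


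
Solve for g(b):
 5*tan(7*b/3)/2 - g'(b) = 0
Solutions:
 g(b) = C1 - 15*log(cos(7*b/3))/14


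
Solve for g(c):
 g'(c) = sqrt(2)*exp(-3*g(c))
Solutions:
 g(c) = log(C1 + 3*sqrt(2)*c)/3
 g(c) = log((-3^(1/3) - 3^(5/6)*I)*(C1 + sqrt(2)*c)^(1/3)/2)
 g(c) = log((-3^(1/3) + 3^(5/6)*I)*(C1 + sqrt(2)*c)^(1/3)/2)


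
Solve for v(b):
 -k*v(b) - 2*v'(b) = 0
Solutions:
 v(b) = C1*exp(-b*k/2)


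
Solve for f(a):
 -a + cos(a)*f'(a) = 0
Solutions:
 f(a) = C1 + Integral(a/cos(a), a)


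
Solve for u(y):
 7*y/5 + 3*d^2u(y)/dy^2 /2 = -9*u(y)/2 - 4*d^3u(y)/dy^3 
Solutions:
 u(y) = C1*exp(y*(-2 + (24*sqrt(145) + 289)^(-1/3) + (24*sqrt(145) + 289)^(1/3))/16)*sin(sqrt(3)*y*(-(24*sqrt(145) + 289)^(1/3) + (24*sqrt(145) + 289)^(-1/3))/16) + C2*exp(y*(-2 + (24*sqrt(145) + 289)^(-1/3) + (24*sqrt(145) + 289)^(1/3))/16)*cos(sqrt(3)*y*(-(24*sqrt(145) + 289)^(1/3) + (24*sqrt(145) + 289)^(-1/3))/16) + C3*exp(-y*((24*sqrt(145) + 289)^(-1/3) + 1 + (24*sqrt(145) + 289)^(1/3))/8) - 14*y/45


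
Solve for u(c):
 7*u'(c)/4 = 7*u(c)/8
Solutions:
 u(c) = C1*exp(c/2)


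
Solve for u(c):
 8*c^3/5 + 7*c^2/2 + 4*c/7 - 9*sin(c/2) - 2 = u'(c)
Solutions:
 u(c) = C1 + 2*c^4/5 + 7*c^3/6 + 2*c^2/7 - 2*c + 18*cos(c/2)


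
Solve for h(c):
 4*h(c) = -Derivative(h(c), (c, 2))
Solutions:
 h(c) = C1*sin(2*c) + C2*cos(2*c)


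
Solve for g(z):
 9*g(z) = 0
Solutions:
 g(z) = 0


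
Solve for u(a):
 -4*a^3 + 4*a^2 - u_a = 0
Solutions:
 u(a) = C1 - a^4 + 4*a^3/3


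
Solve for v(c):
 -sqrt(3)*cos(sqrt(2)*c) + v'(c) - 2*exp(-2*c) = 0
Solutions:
 v(c) = C1 + sqrt(6)*sin(sqrt(2)*c)/2 - exp(-2*c)


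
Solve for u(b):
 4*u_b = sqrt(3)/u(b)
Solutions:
 u(b) = -sqrt(C1 + 2*sqrt(3)*b)/2
 u(b) = sqrt(C1 + 2*sqrt(3)*b)/2


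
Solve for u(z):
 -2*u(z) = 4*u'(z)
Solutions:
 u(z) = C1*exp(-z/2)


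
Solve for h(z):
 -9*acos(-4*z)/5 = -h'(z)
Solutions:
 h(z) = C1 + 9*z*acos(-4*z)/5 + 9*sqrt(1 - 16*z^2)/20


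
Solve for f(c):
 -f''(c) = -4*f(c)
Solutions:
 f(c) = C1*exp(-2*c) + C2*exp(2*c)


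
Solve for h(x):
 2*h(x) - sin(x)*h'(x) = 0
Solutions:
 h(x) = C1*(cos(x) - 1)/(cos(x) + 1)


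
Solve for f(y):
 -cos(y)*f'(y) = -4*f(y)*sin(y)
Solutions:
 f(y) = C1/cos(y)^4


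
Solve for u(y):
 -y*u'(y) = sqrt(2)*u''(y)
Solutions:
 u(y) = C1 + C2*erf(2^(1/4)*y/2)


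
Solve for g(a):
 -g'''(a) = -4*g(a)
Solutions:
 g(a) = C3*exp(2^(2/3)*a) + (C1*sin(2^(2/3)*sqrt(3)*a/2) + C2*cos(2^(2/3)*sqrt(3)*a/2))*exp(-2^(2/3)*a/2)


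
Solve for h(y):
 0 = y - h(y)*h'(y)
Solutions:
 h(y) = -sqrt(C1 + y^2)
 h(y) = sqrt(C1 + y^2)


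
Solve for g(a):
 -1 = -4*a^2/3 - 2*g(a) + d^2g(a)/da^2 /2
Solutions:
 g(a) = C1*exp(-2*a) + C2*exp(2*a) - 2*a^2/3 + 1/6


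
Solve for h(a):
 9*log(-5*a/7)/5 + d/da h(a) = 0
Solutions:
 h(a) = C1 - 9*a*log(-a)/5 + 9*a*(-log(5) + 1 + log(7))/5


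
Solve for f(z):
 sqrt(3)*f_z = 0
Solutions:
 f(z) = C1


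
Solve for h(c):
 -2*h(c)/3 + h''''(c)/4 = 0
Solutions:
 h(c) = C1*exp(-6^(3/4)*c/3) + C2*exp(6^(3/4)*c/3) + C3*sin(6^(3/4)*c/3) + C4*cos(6^(3/4)*c/3)


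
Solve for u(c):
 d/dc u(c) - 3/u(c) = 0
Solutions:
 u(c) = -sqrt(C1 + 6*c)
 u(c) = sqrt(C1 + 6*c)


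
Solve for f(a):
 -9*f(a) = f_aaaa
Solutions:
 f(a) = (C1*sin(sqrt(6)*a/2) + C2*cos(sqrt(6)*a/2))*exp(-sqrt(6)*a/2) + (C3*sin(sqrt(6)*a/2) + C4*cos(sqrt(6)*a/2))*exp(sqrt(6)*a/2)


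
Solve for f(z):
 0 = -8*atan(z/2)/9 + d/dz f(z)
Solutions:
 f(z) = C1 + 8*z*atan(z/2)/9 - 8*log(z^2 + 4)/9


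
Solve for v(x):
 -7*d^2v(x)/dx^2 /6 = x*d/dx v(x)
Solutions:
 v(x) = C1 + C2*erf(sqrt(21)*x/7)


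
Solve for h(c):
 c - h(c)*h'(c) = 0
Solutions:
 h(c) = -sqrt(C1 + c^2)
 h(c) = sqrt(C1 + c^2)


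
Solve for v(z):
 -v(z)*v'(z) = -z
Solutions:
 v(z) = -sqrt(C1 + z^2)
 v(z) = sqrt(C1 + z^2)


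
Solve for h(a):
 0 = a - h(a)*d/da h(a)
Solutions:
 h(a) = -sqrt(C1 + a^2)
 h(a) = sqrt(C1 + a^2)


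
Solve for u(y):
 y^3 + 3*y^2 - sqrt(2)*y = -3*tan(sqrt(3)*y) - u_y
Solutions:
 u(y) = C1 - y^4/4 - y^3 + sqrt(2)*y^2/2 + sqrt(3)*log(cos(sqrt(3)*y))


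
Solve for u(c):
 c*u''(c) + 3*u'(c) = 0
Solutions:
 u(c) = C1 + C2/c^2


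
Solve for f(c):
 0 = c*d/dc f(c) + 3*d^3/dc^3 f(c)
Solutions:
 f(c) = C1 + Integral(C2*airyai(-3^(2/3)*c/3) + C3*airybi(-3^(2/3)*c/3), c)


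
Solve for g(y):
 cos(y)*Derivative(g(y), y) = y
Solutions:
 g(y) = C1 + Integral(y/cos(y), y)


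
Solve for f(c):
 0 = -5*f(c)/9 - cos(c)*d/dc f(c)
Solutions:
 f(c) = C1*(sin(c) - 1)^(5/18)/(sin(c) + 1)^(5/18)


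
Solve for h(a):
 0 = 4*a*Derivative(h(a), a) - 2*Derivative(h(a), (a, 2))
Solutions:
 h(a) = C1 + C2*erfi(a)


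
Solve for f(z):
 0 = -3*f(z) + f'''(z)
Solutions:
 f(z) = C3*exp(3^(1/3)*z) + (C1*sin(3^(5/6)*z/2) + C2*cos(3^(5/6)*z/2))*exp(-3^(1/3)*z/2)


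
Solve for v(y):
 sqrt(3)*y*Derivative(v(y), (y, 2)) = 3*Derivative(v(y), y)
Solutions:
 v(y) = C1 + C2*y^(1 + sqrt(3))


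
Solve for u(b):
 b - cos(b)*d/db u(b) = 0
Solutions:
 u(b) = C1 + Integral(b/cos(b), b)


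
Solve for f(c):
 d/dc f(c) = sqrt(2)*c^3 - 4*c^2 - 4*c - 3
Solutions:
 f(c) = C1 + sqrt(2)*c^4/4 - 4*c^3/3 - 2*c^2 - 3*c


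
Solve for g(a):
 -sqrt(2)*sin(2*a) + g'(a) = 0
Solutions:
 g(a) = C1 - sqrt(2)*cos(2*a)/2


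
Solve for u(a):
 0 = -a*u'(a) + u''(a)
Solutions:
 u(a) = C1 + C2*erfi(sqrt(2)*a/2)


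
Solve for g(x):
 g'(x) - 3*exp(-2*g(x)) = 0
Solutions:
 g(x) = log(-sqrt(C1 + 6*x))
 g(x) = log(C1 + 6*x)/2


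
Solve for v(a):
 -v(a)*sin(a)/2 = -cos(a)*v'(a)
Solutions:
 v(a) = C1/sqrt(cos(a))


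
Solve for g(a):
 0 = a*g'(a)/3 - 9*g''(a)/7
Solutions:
 g(a) = C1 + C2*erfi(sqrt(42)*a/18)


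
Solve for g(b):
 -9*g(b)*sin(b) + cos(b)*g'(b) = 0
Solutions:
 g(b) = C1/cos(b)^9


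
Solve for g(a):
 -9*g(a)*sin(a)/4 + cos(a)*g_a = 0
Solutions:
 g(a) = C1/cos(a)^(9/4)


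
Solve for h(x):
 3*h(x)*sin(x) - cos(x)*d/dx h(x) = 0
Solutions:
 h(x) = C1/cos(x)^3


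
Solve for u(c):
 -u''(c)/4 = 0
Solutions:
 u(c) = C1 + C2*c


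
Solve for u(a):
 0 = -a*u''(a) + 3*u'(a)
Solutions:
 u(a) = C1 + C2*a^4


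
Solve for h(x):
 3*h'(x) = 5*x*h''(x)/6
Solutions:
 h(x) = C1 + C2*x^(23/5)


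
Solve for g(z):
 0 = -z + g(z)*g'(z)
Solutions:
 g(z) = -sqrt(C1 + z^2)
 g(z) = sqrt(C1 + z^2)


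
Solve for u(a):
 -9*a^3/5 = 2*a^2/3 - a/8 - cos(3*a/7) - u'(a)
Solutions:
 u(a) = C1 + 9*a^4/20 + 2*a^3/9 - a^2/16 - 7*sin(3*a/7)/3


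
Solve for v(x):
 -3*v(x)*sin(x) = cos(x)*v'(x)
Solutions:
 v(x) = C1*cos(x)^3


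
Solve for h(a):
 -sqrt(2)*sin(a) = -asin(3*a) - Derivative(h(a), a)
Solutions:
 h(a) = C1 - a*asin(3*a) - sqrt(1 - 9*a^2)/3 - sqrt(2)*cos(a)


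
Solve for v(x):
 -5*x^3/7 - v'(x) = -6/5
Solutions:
 v(x) = C1 - 5*x^4/28 + 6*x/5


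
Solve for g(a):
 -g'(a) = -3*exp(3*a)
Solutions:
 g(a) = C1 + exp(3*a)


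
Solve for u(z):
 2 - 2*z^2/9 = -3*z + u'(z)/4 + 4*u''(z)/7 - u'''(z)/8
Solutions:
 u(z) = C1 + C2*exp(z*(16 - sqrt(354))/7) + C3*exp(z*(16 + sqrt(354))/7) - 8*z^3/27 + 506*z^2/63 - 4352*z/147


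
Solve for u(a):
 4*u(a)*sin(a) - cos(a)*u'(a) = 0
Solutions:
 u(a) = C1/cos(a)^4


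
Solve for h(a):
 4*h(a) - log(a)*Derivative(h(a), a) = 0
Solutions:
 h(a) = C1*exp(4*li(a))


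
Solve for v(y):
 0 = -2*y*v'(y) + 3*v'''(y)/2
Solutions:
 v(y) = C1 + Integral(C2*airyai(6^(2/3)*y/3) + C3*airybi(6^(2/3)*y/3), y)


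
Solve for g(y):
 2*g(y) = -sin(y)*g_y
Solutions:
 g(y) = C1*(cos(y) + 1)/(cos(y) - 1)


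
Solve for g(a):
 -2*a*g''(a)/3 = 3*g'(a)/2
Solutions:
 g(a) = C1 + C2/a^(5/4)


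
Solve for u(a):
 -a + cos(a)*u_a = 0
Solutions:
 u(a) = C1 + Integral(a/cos(a), a)


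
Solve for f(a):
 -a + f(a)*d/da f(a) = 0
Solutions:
 f(a) = -sqrt(C1 + a^2)
 f(a) = sqrt(C1 + a^2)


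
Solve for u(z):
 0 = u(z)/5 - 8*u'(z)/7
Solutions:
 u(z) = C1*exp(7*z/40)


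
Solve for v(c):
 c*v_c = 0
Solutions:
 v(c) = C1


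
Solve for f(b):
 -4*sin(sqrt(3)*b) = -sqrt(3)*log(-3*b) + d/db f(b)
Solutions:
 f(b) = C1 + sqrt(3)*b*(log(-b) - 1) + sqrt(3)*b*log(3) + 4*sqrt(3)*cos(sqrt(3)*b)/3


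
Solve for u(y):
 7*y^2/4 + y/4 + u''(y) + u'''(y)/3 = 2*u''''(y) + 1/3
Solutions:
 u(y) = C1 + C2*y + C3*exp(y*(1 - sqrt(73))/12) + C4*exp(y*(1 + sqrt(73))/12) - 7*y^4/48 + 11*y^3/72 - 251*y^2/72


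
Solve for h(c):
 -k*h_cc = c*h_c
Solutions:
 h(c) = C1 + C2*sqrt(k)*erf(sqrt(2)*c*sqrt(1/k)/2)


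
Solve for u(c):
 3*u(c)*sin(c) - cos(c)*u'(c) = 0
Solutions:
 u(c) = C1/cos(c)^3


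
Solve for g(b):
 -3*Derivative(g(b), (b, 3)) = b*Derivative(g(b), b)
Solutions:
 g(b) = C1 + Integral(C2*airyai(-3^(2/3)*b/3) + C3*airybi(-3^(2/3)*b/3), b)


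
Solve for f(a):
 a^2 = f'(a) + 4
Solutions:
 f(a) = C1 + a^3/3 - 4*a


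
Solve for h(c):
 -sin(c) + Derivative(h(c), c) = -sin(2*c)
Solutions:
 h(c) = C1 - cos(c) + cos(2*c)/2


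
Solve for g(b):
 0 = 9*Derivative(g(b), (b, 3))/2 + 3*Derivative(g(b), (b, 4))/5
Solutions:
 g(b) = C1 + C2*b + C3*b^2 + C4*exp(-15*b/2)


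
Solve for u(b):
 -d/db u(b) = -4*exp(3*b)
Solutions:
 u(b) = C1 + 4*exp(3*b)/3


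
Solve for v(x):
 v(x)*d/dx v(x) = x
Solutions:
 v(x) = -sqrt(C1 + x^2)
 v(x) = sqrt(C1 + x^2)


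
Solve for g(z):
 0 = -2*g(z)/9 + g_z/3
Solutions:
 g(z) = C1*exp(2*z/3)


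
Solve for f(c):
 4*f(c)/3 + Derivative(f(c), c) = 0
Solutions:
 f(c) = C1*exp(-4*c/3)


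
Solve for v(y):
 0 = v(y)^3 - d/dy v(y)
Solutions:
 v(y) = -sqrt(2)*sqrt(-1/(C1 + y))/2
 v(y) = sqrt(2)*sqrt(-1/(C1 + y))/2


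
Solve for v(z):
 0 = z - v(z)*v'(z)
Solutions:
 v(z) = -sqrt(C1 + z^2)
 v(z) = sqrt(C1 + z^2)


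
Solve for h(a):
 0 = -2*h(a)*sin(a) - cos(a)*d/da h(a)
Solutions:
 h(a) = C1*cos(a)^2


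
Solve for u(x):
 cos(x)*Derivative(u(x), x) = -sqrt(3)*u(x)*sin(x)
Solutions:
 u(x) = C1*cos(x)^(sqrt(3))


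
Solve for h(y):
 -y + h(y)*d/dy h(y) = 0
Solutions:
 h(y) = -sqrt(C1 + y^2)
 h(y) = sqrt(C1 + y^2)


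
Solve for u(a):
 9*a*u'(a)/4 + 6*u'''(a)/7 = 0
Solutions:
 u(a) = C1 + Integral(C2*airyai(-21^(1/3)*a/2) + C3*airybi(-21^(1/3)*a/2), a)


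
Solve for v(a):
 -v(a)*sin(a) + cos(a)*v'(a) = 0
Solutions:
 v(a) = C1/cos(a)


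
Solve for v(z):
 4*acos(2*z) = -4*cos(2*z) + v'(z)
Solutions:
 v(z) = C1 + 4*z*acos(2*z) - 2*sqrt(1 - 4*z^2) + 2*sin(2*z)


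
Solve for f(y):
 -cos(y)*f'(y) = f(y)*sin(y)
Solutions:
 f(y) = C1*cos(y)


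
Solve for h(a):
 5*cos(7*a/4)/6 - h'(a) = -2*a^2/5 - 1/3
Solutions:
 h(a) = C1 + 2*a^3/15 + a/3 + 10*sin(7*a/4)/21


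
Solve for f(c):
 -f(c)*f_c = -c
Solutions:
 f(c) = -sqrt(C1 + c^2)
 f(c) = sqrt(C1 + c^2)


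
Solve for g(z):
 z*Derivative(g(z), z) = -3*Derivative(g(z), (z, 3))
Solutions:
 g(z) = C1 + Integral(C2*airyai(-3^(2/3)*z/3) + C3*airybi(-3^(2/3)*z/3), z)


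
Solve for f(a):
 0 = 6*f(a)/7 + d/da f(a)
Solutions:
 f(a) = C1*exp(-6*a/7)


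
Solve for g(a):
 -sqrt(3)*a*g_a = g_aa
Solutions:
 g(a) = C1 + C2*erf(sqrt(2)*3^(1/4)*a/2)


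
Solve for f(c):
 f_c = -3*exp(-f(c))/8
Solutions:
 f(c) = log(C1 - 3*c/8)


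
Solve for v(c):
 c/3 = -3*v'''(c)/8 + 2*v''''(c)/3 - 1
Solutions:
 v(c) = C1 + C2*c + C3*c^2 + C4*exp(9*c/16) - c^4/27 - 172*c^3/243


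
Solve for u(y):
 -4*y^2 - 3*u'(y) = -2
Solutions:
 u(y) = C1 - 4*y^3/9 + 2*y/3


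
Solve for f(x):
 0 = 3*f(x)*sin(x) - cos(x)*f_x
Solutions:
 f(x) = C1/cos(x)^3


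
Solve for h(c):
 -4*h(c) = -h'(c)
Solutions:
 h(c) = C1*exp(4*c)


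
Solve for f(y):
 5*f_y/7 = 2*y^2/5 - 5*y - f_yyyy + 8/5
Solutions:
 f(y) = C1 + C4*exp(-5^(1/3)*7^(2/3)*y/7) + 14*y^3/75 - 7*y^2/2 + 56*y/25 + (C2*sin(sqrt(3)*5^(1/3)*7^(2/3)*y/14) + C3*cos(sqrt(3)*5^(1/3)*7^(2/3)*y/14))*exp(5^(1/3)*7^(2/3)*y/14)


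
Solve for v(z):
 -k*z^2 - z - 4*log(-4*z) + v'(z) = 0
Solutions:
 v(z) = C1 + k*z^3/3 + z^2/2 + 4*z*log(-z) + 4*z*(-1 + 2*log(2))


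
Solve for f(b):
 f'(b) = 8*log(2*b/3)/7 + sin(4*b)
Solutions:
 f(b) = C1 + 8*b*log(b)/7 - 8*b*log(3)/7 - 8*b/7 + 8*b*log(2)/7 - cos(4*b)/4


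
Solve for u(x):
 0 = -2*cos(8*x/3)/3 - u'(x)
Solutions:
 u(x) = C1 - sin(8*x/3)/4


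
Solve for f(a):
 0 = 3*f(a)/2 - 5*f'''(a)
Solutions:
 f(a) = C3*exp(10^(2/3)*3^(1/3)*a/10) + (C1*sin(10^(2/3)*3^(5/6)*a/20) + C2*cos(10^(2/3)*3^(5/6)*a/20))*exp(-10^(2/3)*3^(1/3)*a/20)


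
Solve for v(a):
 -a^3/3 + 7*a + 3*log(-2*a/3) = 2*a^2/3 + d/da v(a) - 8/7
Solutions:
 v(a) = C1 - a^4/12 - 2*a^3/9 + 7*a^2/2 + 3*a*log(-a) + a*(-3*log(3) - 13/7 + 3*log(2))


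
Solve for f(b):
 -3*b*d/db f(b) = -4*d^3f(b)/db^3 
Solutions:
 f(b) = C1 + Integral(C2*airyai(6^(1/3)*b/2) + C3*airybi(6^(1/3)*b/2), b)


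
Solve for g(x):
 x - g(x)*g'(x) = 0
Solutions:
 g(x) = -sqrt(C1 + x^2)
 g(x) = sqrt(C1 + x^2)


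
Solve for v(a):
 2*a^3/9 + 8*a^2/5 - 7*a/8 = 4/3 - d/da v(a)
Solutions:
 v(a) = C1 - a^4/18 - 8*a^3/15 + 7*a^2/16 + 4*a/3


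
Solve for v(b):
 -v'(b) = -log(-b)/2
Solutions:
 v(b) = C1 + b*log(-b)/2 - b/2


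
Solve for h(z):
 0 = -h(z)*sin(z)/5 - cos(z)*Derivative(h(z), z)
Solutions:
 h(z) = C1*cos(z)^(1/5)


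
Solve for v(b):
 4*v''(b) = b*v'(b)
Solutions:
 v(b) = C1 + C2*erfi(sqrt(2)*b/4)


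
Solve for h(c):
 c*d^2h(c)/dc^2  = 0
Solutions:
 h(c) = C1 + C2*c


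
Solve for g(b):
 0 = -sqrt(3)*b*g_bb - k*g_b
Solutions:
 g(b) = C1 + b^(-sqrt(3)*re(k)/3 + 1)*(C2*sin(sqrt(3)*log(b)*Abs(im(k))/3) + C3*cos(sqrt(3)*log(b)*im(k)/3))


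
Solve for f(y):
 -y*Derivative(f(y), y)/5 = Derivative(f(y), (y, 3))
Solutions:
 f(y) = C1 + Integral(C2*airyai(-5^(2/3)*y/5) + C3*airybi(-5^(2/3)*y/5), y)


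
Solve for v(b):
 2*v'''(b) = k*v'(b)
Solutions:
 v(b) = C1 + C2*exp(-sqrt(2)*b*sqrt(k)/2) + C3*exp(sqrt(2)*b*sqrt(k)/2)


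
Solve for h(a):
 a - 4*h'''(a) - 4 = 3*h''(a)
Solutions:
 h(a) = C1 + C2*a + C3*exp(-3*a/4) + a^3/18 - 8*a^2/9


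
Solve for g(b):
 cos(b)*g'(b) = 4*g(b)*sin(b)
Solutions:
 g(b) = C1/cos(b)^4


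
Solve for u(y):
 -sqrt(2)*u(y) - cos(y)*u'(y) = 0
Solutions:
 u(y) = C1*(sin(y) - 1)^(sqrt(2)/2)/(sin(y) + 1)^(sqrt(2)/2)


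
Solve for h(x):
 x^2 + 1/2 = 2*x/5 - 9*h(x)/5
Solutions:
 h(x) = -5*x^2/9 + 2*x/9 - 5/18


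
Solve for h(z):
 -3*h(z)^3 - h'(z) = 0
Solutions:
 h(z) = -sqrt(2)*sqrt(-1/(C1 - 3*z))/2
 h(z) = sqrt(2)*sqrt(-1/(C1 - 3*z))/2


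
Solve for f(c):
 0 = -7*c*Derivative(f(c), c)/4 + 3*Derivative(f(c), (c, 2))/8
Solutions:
 f(c) = C1 + C2*erfi(sqrt(21)*c/3)


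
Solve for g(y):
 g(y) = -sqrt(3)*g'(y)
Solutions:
 g(y) = C1*exp(-sqrt(3)*y/3)


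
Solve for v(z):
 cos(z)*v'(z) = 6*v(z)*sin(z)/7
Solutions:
 v(z) = C1/cos(z)^(6/7)


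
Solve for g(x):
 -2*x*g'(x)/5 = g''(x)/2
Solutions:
 g(x) = C1 + C2*erf(sqrt(10)*x/5)


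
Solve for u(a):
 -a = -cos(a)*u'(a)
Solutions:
 u(a) = C1 + Integral(a/cos(a), a)


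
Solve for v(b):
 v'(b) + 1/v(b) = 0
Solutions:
 v(b) = -sqrt(C1 - 2*b)
 v(b) = sqrt(C1 - 2*b)


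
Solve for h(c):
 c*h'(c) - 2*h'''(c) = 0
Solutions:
 h(c) = C1 + Integral(C2*airyai(2^(2/3)*c/2) + C3*airybi(2^(2/3)*c/2), c)


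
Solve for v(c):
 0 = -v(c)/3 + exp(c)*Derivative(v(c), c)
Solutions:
 v(c) = C1*exp(-exp(-c)/3)


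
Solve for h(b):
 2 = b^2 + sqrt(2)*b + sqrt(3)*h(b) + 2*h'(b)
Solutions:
 h(b) = C1*exp(-sqrt(3)*b/2) - sqrt(3)*b^2/3 - sqrt(6)*b/3 + 4*b/3 - 2*sqrt(3)/9 + 2*sqrt(2)/3


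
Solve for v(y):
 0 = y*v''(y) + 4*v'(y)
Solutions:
 v(y) = C1 + C2/y^3


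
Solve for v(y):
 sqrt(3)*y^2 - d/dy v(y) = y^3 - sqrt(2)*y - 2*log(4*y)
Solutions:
 v(y) = C1 - y^4/4 + sqrt(3)*y^3/3 + sqrt(2)*y^2/2 + 2*y*log(y) - 2*y + y*log(16)


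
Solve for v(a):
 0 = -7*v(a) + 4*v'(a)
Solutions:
 v(a) = C1*exp(7*a/4)


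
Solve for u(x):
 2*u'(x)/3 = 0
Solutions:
 u(x) = C1


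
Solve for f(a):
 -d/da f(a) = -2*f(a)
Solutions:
 f(a) = C1*exp(2*a)


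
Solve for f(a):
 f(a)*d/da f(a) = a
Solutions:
 f(a) = -sqrt(C1 + a^2)
 f(a) = sqrt(C1 + a^2)


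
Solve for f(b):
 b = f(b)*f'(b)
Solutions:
 f(b) = -sqrt(C1 + b^2)
 f(b) = sqrt(C1 + b^2)


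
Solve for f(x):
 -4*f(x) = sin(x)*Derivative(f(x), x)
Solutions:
 f(x) = C1*(cos(x)^2 + 2*cos(x) + 1)/(cos(x)^2 - 2*cos(x) + 1)


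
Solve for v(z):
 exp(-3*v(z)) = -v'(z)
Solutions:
 v(z) = log(C1 - 3*z)/3
 v(z) = log((-3^(1/3) - 3^(5/6)*I)*(C1 - z)^(1/3)/2)
 v(z) = log((-3^(1/3) + 3^(5/6)*I)*(C1 - z)^(1/3)/2)


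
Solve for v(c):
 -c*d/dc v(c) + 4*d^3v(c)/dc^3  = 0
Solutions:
 v(c) = C1 + Integral(C2*airyai(2^(1/3)*c/2) + C3*airybi(2^(1/3)*c/2), c)


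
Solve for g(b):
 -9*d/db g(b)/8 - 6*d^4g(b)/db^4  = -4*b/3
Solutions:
 g(b) = C1 + C4*exp(-2^(2/3)*3^(1/3)*b/4) + 16*b^2/27 + (C2*sin(2^(2/3)*3^(5/6)*b/8) + C3*cos(2^(2/3)*3^(5/6)*b/8))*exp(2^(2/3)*3^(1/3)*b/8)


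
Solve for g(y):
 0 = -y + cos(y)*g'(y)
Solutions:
 g(y) = C1 + Integral(y/cos(y), y)


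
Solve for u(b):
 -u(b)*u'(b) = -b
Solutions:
 u(b) = -sqrt(C1 + b^2)
 u(b) = sqrt(C1 + b^2)


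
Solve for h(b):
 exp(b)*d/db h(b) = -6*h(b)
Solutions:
 h(b) = C1*exp(6*exp(-b))


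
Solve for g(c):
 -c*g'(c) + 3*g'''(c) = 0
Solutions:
 g(c) = C1 + Integral(C2*airyai(3^(2/3)*c/3) + C3*airybi(3^(2/3)*c/3), c)


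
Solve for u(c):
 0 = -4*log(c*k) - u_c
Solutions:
 u(c) = C1 - 4*c*log(c*k) + 4*c


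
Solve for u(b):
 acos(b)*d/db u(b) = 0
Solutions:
 u(b) = C1


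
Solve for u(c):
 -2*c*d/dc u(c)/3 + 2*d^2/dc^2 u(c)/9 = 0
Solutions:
 u(c) = C1 + C2*erfi(sqrt(6)*c/2)


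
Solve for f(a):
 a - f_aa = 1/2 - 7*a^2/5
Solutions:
 f(a) = C1 + C2*a + 7*a^4/60 + a^3/6 - a^2/4


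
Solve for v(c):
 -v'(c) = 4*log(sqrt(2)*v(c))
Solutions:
 Integral(1/(2*log(_y) + log(2)), (_y, v(c)))/2 = C1 - c


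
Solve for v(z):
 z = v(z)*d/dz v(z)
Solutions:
 v(z) = -sqrt(C1 + z^2)
 v(z) = sqrt(C1 + z^2)


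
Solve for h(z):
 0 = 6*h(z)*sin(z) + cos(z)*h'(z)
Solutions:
 h(z) = C1*cos(z)^6


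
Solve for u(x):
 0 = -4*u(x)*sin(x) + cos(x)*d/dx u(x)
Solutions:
 u(x) = C1/cos(x)^4


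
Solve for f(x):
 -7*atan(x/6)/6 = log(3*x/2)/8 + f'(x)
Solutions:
 f(x) = C1 - x*log(x)/8 - 7*x*atan(x/6)/6 - x*log(3)/8 + x*log(2)/8 + x/8 + 7*log(x^2 + 36)/2


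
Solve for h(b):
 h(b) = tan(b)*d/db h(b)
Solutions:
 h(b) = C1*sin(b)


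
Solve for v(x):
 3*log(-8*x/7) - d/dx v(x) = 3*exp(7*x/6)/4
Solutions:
 v(x) = C1 + 3*x*log(-x) + 3*x*(-log(7) - 1 + 3*log(2)) - 9*exp(7*x/6)/14


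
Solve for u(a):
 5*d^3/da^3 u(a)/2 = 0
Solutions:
 u(a) = C1 + C2*a + C3*a^2


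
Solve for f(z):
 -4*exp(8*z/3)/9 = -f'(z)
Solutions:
 f(z) = C1 + exp(8*z/3)/6


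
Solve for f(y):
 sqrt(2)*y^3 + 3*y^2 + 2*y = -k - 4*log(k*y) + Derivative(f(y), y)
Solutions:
 f(y) = C1 + sqrt(2)*y^4/4 + y^3 + y^2 + y*(k - 4) + 4*y*log(k*y)


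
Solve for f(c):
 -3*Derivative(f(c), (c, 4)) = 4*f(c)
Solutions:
 f(c) = (C1*sin(3^(3/4)*c/3) + C2*cos(3^(3/4)*c/3))*exp(-3^(3/4)*c/3) + (C3*sin(3^(3/4)*c/3) + C4*cos(3^(3/4)*c/3))*exp(3^(3/4)*c/3)


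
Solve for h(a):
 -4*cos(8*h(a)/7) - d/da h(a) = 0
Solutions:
 4*a - 7*log(sin(8*h(a)/7) - 1)/16 + 7*log(sin(8*h(a)/7) + 1)/16 = C1


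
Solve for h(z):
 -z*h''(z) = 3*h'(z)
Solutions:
 h(z) = C1 + C2/z^2


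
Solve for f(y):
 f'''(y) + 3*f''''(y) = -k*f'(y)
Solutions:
 f(y) = C1 + C2*exp(-y*(2^(2/3)*(243*k + sqrt((243*k + 2)^2 - 4) + 2)^(1/3) + 2 + 2*2^(1/3)/(243*k + sqrt((243*k + 2)^2 - 4) + 2)^(1/3))/18) + C3*exp(y*(2^(2/3)*(243*k + sqrt((243*k + 2)^2 - 4) + 2)^(1/3) - 2^(2/3)*sqrt(3)*I*(243*k + sqrt((243*k + 2)^2 - 4) + 2)^(1/3) - 4 - 8*2^(1/3)/((-1 + sqrt(3)*I)*(243*k + sqrt((243*k + 2)^2 - 4) + 2)^(1/3)))/36) + C4*exp(y*(2^(2/3)*(243*k + sqrt((243*k + 2)^2 - 4) + 2)^(1/3) + 2^(2/3)*sqrt(3)*I*(243*k + sqrt((243*k + 2)^2 - 4) + 2)^(1/3) - 4 + 8*2^(1/3)/((1 + sqrt(3)*I)*(243*k + sqrt((243*k + 2)^2 - 4) + 2)^(1/3)))/36)


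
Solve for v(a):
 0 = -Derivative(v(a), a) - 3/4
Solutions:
 v(a) = C1 - 3*a/4


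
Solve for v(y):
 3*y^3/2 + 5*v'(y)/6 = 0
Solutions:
 v(y) = C1 - 9*y^4/20


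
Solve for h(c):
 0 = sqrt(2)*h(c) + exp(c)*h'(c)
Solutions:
 h(c) = C1*exp(sqrt(2)*exp(-c))


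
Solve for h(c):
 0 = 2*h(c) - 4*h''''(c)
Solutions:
 h(c) = C1*exp(-2^(3/4)*c/2) + C2*exp(2^(3/4)*c/2) + C3*sin(2^(3/4)*c/2) + C4*cos(2^(3/4)*c/2)


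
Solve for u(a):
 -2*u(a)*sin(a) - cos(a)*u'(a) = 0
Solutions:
 u(a) = C1*cos(a)^2


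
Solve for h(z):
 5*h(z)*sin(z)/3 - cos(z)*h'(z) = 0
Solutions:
 h(z) = C1/cos(z)^(5/3)


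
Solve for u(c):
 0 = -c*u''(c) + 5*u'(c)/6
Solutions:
 u(c) = C1 + C2*c^(11/6)


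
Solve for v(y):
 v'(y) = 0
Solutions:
 v(y) = C1


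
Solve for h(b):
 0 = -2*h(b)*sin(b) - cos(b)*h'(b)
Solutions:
 h(b) = C1*cos(b)^2


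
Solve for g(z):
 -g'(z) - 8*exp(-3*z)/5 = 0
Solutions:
 g(z) = C1 + 8*exp(-3*z)/15


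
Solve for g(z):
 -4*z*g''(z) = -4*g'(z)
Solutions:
 g(z) = C1 + C2*z^2


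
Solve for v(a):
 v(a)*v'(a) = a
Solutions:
 v(a) = -sqrt(C1 + a^2)
 v(a) = sqrt(C1 + a^2)


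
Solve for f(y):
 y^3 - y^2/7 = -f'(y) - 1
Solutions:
 f(y) = C1 - y^4/4 + y^3/21 - y


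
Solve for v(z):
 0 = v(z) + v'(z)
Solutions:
 v(z) = C1*exp(-z)


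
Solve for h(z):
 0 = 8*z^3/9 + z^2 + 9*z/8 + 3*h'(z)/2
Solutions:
 h(z) = C1 - 4*z^4/27 - 2*z^3/9 - 3*z^2/8


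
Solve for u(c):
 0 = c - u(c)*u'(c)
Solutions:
 u(c) = -sqrt(C1 + c^2)
 u(c) = sqrt(C1 + c^2)


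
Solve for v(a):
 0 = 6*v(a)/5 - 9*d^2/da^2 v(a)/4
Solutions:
 v(a) = C1*exp(-2*sqrt(30)*a/15) + C2*exp(2*sqrt(30)*a/15)


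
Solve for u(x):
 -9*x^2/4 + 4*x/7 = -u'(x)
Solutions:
 u(x) = C1 + 3*x^3/4 - 2*x^2/7


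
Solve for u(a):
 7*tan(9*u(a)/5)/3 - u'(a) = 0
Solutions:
 u(a) = -5*asin(C1*exp(21*a/5))/9 + 5*pi/9
 u(a) = 5*asin(C1*exp(21*a/5))/9


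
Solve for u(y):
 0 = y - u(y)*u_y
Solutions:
 u(y) = -sqrt(C1 + y^2)
 u(y) = sqrt(C1 + y^2)


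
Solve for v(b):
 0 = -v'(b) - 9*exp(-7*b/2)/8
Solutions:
 v(b) = C1 + 9*exp(-7*b/2)/28


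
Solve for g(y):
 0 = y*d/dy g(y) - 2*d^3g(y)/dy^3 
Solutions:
 g(y) = C1 + Integral(C2*airyai(2^(2/3)*y/2) + C3*airybi(2^(2/3)*y/2), y)


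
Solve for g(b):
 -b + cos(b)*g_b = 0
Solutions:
 g(b) = C1 + Integral(b/cos(b), b)


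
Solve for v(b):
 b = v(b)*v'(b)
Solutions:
 v(b) = -sqrt(C1 + b^2)
 v(b) = sqrt(C1 + b^2)


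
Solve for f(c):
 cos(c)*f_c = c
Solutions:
 f(c) = C1 + Integral(c/cos(c), c)


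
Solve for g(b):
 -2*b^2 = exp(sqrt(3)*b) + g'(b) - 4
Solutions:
 g(b) = C1 - 2*b^3/3 + 4*b - sqrt(3)*exp(sqrt(3)*b)/3


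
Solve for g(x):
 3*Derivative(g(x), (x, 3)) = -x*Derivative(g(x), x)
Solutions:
 g(x) = C1 + Integral(C2*airyai(-3^(2/3)*x/3) + C3*airybi(-3^(2/3)*x/3), x)


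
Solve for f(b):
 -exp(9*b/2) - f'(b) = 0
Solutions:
 f(b) = C1 - 2*exp(9*b/2)/9


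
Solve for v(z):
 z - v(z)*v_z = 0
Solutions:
 v(z) = -sqrt(C1 + z^2)
 v(z) = sqrt(C1 + z^2)


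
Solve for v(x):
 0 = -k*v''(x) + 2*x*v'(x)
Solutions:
 v(x) = C1 + C2*erf(x*sqrt(-1/k))/sqrt(-1/k)


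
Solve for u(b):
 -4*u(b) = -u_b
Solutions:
 u(b) = C1*exp(4*b)


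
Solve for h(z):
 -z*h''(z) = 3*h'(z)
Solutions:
 h(z) = C1 + C2/z^2


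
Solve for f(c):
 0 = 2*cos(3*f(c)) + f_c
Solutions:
 f(c) = -asin((C1 + exp(12*c))/(C1 - exp(12*c)))/3 + pi/3
 f(c) = asin((C1 + exp(12*c))/(C1 - exp(12*c)))/3


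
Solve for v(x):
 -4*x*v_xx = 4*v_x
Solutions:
 v(x) = C1 + C2*log(x)


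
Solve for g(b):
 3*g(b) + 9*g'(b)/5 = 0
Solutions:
 g(b) = C1*exp(-5*b/3)


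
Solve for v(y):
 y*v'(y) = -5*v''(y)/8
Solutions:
 v(y) = C1 + C2*erf(2*sqrt(5)*y/5)


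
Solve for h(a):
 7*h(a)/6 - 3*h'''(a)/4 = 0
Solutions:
 h(a) = C3*exp(42^(1/3)*a/3) + (C1*sin(14^(1/3)*3^(5/6)*a/6) + C2*cos(14^(1/3)*3^(5/6)*a/6))*exp(-42^(1/3)*a/6)


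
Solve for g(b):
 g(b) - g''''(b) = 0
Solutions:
 g(b) = C1*exp(-b) + C2*exp(b) + C3*sin(b) + C4*cos(b)


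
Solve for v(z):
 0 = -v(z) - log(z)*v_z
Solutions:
 v(z) = C1*exp(-li(z))


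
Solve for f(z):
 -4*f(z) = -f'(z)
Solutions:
 f(z) = C1*exp(4*z)


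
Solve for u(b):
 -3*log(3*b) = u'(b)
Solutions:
 u(b) = C1 - 3*b*log(b) - b*log(27) + 3*b


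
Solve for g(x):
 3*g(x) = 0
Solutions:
 g(x) = 0


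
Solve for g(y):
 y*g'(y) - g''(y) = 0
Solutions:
 g(y) = C1 + C2*erfi(sqrt(2)*y/2)


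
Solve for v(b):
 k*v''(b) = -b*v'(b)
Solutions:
 v(b) = C1 + C2*sqrt(k)*erf(sqrt(2)*b*sqrt(1/k)/2)


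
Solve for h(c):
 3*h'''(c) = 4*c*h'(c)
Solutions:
 h(c) = C1 + Integral(C2*airyai(6^(2/3)*c/3) + C3*airybi(6^(2/3)*c/3), c)
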